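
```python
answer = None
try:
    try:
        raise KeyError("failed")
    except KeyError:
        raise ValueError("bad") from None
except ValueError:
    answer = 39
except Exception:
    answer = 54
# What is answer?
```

Step-by-step execution trace:
1. Inner try raises KeyError; inner `except KeyError` catches it.
2. `raise ValueError(...) from None` raises ValueError (from None suppresses __context__, but the active exception is still ValueError).
3. Outer `except ValueError` matches → answer = 39.
4. `except Exception` is not reached.
Result: 39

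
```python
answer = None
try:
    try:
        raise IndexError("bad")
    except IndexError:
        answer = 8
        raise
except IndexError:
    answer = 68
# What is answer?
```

Step-by-step execution trace:
1. Inner try: `raise IndexError("bad")` raises IndexError.
2. Inner `except IndexError` matches → answer = 8.
3. bare `raise` re-raises the same IndexError.
4. Outer `except IndexError` matches → answer = 68.
Result: 68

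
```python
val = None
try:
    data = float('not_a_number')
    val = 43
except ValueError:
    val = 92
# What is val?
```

Step-by-step execution trace:
1. `data = float('not_a_number')` raises ValueError.
2. `val = 43` is not reached.
3. `except ValueError` matches → val = 92.
Result: 92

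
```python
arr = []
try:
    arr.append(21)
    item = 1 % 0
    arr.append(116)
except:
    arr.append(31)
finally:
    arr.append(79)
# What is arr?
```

Step-by-step execution trace:
1. try: `arr.append(21)` → arr = [21].
2. `item = 1 % 0` raises ZeroDivisionError; `arr.append(116)` is not reached.
3. bare `except` matches → `arr.append(31)` → arr = [21, 31].
4. finally always runs: `arr.append(79)` → arr = [21, 31, 79].
Result: [21, 31, 79]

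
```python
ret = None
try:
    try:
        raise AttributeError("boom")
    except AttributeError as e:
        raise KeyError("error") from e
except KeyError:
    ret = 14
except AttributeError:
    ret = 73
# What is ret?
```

Step-by-step execution trace:
1. Inner try raises AttributeError; inner `except AttributeError as e` catches it.
2. `raise KeyError(...) from e` raises KeyError (AttributeError is attached as __cause__, but only KeyError is active).
3. Outer `except KeyError` matches → ret = 14.
4. `except AttributeError` is not reached.
Result: 14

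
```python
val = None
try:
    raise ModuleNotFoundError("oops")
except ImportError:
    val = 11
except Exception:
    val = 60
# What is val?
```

Step-by-step execution trace:
1. `raise ModuleNotFoundError(...)` raises ModuleNotFoundError.
2. `except ImportError` matches (ModuleNotFoundError is a subclass of ImportError) → val = 11.
3. `except Exception` is not reached.
Result: 11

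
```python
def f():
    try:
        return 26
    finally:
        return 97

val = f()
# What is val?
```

Step-by-step execution trace:
1. `f()` enters try: `return 26` sets pending return value 26.
2. Before returning, `finally: return 97` runs and overrides the pending return.
3. f() returns 97 → val = 97.
Result: 97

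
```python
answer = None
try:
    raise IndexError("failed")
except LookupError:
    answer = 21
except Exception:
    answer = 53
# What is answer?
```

Step-by-step execution trace:
1. `raise IndexError(...)` raises IndexError.
2. `except LookupError` matches (IndexError is a subclass of LookupError) → answer = 21.
3. `except Exception` is not reached.
Result: 21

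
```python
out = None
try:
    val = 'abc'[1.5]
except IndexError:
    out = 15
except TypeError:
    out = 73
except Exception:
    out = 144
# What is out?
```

Step-by-step execution trace:
1. `val = 'abc'[1.5]` raises TypeError.
2. `except IndexError` does not match TypeError; skipped.
3. `except TypeError` matches → out = 73.
4. Remaining except clauses are skipped.
Result: 73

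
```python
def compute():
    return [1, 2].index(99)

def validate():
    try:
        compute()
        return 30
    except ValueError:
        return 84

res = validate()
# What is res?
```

Step-by-step execution trace:
1. `validate()` calls `compute()`.
2. `compute()` evaluates `[1, 2].index(99)`, which raises ValueError; it propagates to the caller.
3. `return 30` is not reached.
4. `except ValueError` in validate matches → returns 84.
5. res = 84.
Result: 84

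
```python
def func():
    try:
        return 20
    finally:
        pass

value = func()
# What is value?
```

Step-by-step execution trace:
1. `func()` enters try: `return 20` sets pending return value 20.
2. Before returning, `finally: pass` runs (no effect).
3. func() returns 20 → value = 20.
Result: 20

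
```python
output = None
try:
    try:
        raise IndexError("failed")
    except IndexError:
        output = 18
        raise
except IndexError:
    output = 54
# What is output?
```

Step-by-step execution trace:
1. Inner try: `raise IndexError("failed")` raises IndexError.
2. Inner `except IndexError` matches → output = 18.
3. bare `raise` re-raises the same IndexError.
4. Outer `except IndexError` matches → output = 54.
Result: 54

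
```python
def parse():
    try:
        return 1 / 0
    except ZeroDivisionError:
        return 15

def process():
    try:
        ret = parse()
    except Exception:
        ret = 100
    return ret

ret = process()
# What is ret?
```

Step-by-step execution trace:
1. `process()` calls `parse()`.
2. In parse: `1 / 0` raises ZeroDivisionError; `except ZeroDivisionError` catches it → returns 15.
3. In process: `ret = parse()` → ret = 15. No exception reaches process.
4. `except Exception` is skipped; process returns 15.
5. ret = 15.
Result: 15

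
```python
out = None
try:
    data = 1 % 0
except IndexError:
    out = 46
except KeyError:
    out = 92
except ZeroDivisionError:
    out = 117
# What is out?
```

Step-by-step execution trace:
1. `data = 1 % 0` raises ZeroDivisionError.
2. `except IndexError` does not match ZeroDivisionError; skipped.
3. `except KeyError` does not match ZeroDivisionError; skipped.
4. `except ZeroDivisionError` matches → out = 117.
Result: 117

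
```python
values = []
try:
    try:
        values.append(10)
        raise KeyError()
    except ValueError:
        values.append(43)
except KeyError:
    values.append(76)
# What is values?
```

Step-by-step execution trace:
1. Inner try: `values.append(10)` → values = [10].
2. `raise KeyError()` raises KeyError.
3. Inner `except ValueError` does not match KeyError; exception propagates to outer try.
4. Outer `except KeyError` matches → `values.append(76)` → values = [10, 76].
Result: [10, 76]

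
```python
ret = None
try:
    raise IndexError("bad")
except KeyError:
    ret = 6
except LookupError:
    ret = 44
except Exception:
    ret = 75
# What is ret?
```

Step-by-step execution trace:
1. `raise IndexError(...)` raises IndexError.
2. `except KeyError` does not match (IndexError is not a subclass of KeyError); skipped.
3. `except LookupError` matches (IndexError is a subclass of LookupError) → ret = 44.
4. `except Exception` is not reached.
Result: 44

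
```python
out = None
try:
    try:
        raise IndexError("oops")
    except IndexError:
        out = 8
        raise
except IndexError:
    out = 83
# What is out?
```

Step-by-step execution trace:
1. Inner try: `raise IndexError("oops")` raises IndexError.
2. Inner `except IndexError` matches → out = 8.
3. bare `raise` re-raises the same IndexError.
4. Outer `except IndexError` matches → out = 83.
Result: 83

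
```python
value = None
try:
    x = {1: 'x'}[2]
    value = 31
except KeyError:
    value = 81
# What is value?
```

Step-by-step execution trace:
1. `x = {1: 'x'}[2]` raises KeyError.
2. `value = 31` is not reached.
3. `except KeyError` matches → value = 81.
Result: 81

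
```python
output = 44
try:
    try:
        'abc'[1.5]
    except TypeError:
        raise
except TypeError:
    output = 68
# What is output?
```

Step-by-step execution trace:
1. Inner try: `'abc'[1.5]` raises TypeError.
2. Inner `except TypeError` matches; bare `raise` re-raises the same TypeError.
3. Outer `except TypeError` matches → output = 68.
Result: 68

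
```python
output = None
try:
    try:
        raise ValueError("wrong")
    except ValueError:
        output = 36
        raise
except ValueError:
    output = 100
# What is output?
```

Step-by-step execution trace:
1. Inner try: `raise ValueError("wrong")` raises ValueError.
2. Inner `except ValueError` matches → output = 36.
3. bare `raise` re-raises the same ValueError.
4. Outer `except ValueError` matches → output = 100.
Result: 100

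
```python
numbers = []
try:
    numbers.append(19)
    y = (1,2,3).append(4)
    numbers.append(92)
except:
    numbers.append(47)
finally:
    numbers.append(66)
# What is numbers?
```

Step-by-step execution trace:
1. try: `numbers.append(19)` → numbers = [19].
2. `y = (1,2,3).append(4)` raises AttributeError; `numbers.append(92)` is not reached.
3. bare `except` matches → `numbers.append(47)` → numbers = [19, 47].
4. finally always runs: `numbers.append(66)` → numbers = [19, 47, 66].
Result: [19, 47, 66]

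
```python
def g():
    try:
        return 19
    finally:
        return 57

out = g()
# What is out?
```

Step-by-step execution trace:
1. `g()` enters try: `return 19` sets pending return value 19.
2. Before returning, `finally: return 57` runs and overrides the pending return.
3. g() returns 57 → out = 57.
Result: 57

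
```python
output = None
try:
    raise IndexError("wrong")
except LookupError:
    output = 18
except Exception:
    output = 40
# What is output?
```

Step-by-step execution trace:
1. `raise IndexError(...)` raises IndexError.
2. `except LookupError` matches (IndexError is a subclass of LookupError) → output = 18.
3. `except Exception` is not reached.
Result: 18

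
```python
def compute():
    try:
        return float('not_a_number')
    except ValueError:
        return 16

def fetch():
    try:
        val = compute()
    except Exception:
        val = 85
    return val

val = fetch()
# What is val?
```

Step-by-step execution trace:
1. `fetch()` calls `compute()`.
2. In compute: `float('not_a_number')` raises ValueError; `except ValueError` catches it → returns 16.
3. In fetch: `val = compute()` → val = 16. No exception reaches fetch.
4. `except Exception` is skipped; fetch returns 16.
5. val = 16.
Result: 16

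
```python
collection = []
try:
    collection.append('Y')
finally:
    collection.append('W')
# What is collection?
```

Step-by-step execution trace:
1. try: `collection.append('Y')` → collection = ['Y'].
2. The try body completes without raising.
3. finally always runs: `collection.append('W')` → collection = ['Y', 'W'].
Result: ['Y', 'W']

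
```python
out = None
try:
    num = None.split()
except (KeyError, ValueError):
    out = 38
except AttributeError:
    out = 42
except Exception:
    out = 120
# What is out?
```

Step-by-step execution trace:
1. `num = None.split()` raises AttributeError.
2. `except (KeyError, ValueError)` does not match AttributeError; skipped.
3. `except AttributeError` matches (exact type match) → out = 42.
4. `except Exception` is not reached.
Result: 42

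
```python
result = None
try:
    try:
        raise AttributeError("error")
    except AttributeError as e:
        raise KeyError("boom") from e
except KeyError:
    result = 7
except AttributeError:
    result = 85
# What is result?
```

Step-by-step execution trace:
1. Inner try raises AttributeError; inner `except AttributeError as e` catches it.
2. `raise KeyError(...) from e` raises KeyError (AttributeError is attached as __cause__, but only KeyError is active).
3. Outer `except KeyError` matches → result = 7.
4. `except AttributeError` is not reached.
Result: 7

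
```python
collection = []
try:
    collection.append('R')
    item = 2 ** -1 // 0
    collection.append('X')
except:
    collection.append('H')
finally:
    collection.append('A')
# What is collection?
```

Step-by-step execution trace:
1. try: `collection.append('R')` → collection = ['R'].
2. `item = 2 ** -1 // 0` raises ZeroDivisionError; `collection.append('X')` is not reached.
3. bare `except` matches → `collection.append('H')` → collection = ['R', 'H'].
4. finally always runs: `collection.append('A')` → collection = ['R', 'H', 'A'].
Result: ['R', 'H', 'A']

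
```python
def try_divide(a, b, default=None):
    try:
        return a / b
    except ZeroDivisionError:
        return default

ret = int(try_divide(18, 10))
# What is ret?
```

Step-by-step execution trace:
1. `try_divide(18, 10)` enters try: `return 18 / 10` → returns 1.8. No exception raised.
2. `except ZeroDivisionError` is skipped.
3. `int(1.8)` → 1 → ret = 1.
Result: 1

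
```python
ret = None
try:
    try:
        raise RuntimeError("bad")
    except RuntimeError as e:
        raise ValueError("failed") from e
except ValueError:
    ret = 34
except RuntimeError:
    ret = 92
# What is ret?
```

Step-by-step execution trace:
1. Inner try raises RuntimeError; inner `except RuntimeError as e` catches it.
2. `raise ValueError(...) from e` raises ValueError (RuntimeError is attached as __cause__, but only ValueError is active).
3. Outer `except ValueError` matches → ret = 34.
4. `except RuntimeError` is not reached.
Result: 34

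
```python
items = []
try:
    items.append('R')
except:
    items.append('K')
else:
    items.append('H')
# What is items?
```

Step-by-step execution trace:
1. try: `items.append('R')` → items = ['R']. No exception raised.
2. `except` is skipped.
3. `else` runs (try completed without exception): `items.append('H')` → items = ['R', 'H'].
Result: ['R', 'H']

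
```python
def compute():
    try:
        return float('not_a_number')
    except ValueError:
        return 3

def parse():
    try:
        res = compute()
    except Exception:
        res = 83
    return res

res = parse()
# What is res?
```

Step-by-step execution trace:
1. `parse()` calls `compute()`.
2. In compute: `float('not_a_number')` raises ValueError; `except ValueError` catches it → returns 3.
3. In parse: `res = compute()` → res = 3. No exception reaches parse.
4. `except Exception` is skipped; parse returns 3.
5. res = 3.
Result: 3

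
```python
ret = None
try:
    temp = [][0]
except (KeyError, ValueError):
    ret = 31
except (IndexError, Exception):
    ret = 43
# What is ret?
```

Step-by-step execution trace:
1. `temp = [][0]` raises IndexError.
2. `except (KeyError, ValueError)` does not match IndexError; skipped.
3. `except (IndexError, Exception)` matches (IndexError is in the tuple) → ret = 43.
Result: 43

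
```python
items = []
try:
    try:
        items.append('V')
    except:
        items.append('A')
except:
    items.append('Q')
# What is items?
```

Step-by-step execution trace:
1. Inner try: `items.append('V')` → items = ['V']. No exception raised.
2. Inner `except` is skipped.
3. Inner try completes normally; outer `except` is skipped.
Result: ['V']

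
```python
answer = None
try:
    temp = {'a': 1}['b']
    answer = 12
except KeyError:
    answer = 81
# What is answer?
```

Step-by-step execution trace:
1. `temp = {'a': 1}['b']` raises KeyError.
2. `answer = 12` is not reached.
3. `except KeyError` matches → answer = 81.
Result: 81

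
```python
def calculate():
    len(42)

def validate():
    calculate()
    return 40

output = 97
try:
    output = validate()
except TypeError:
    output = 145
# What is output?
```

Step-by-step execution trace:
1. output starts at 97.
2. try: `validate()` calls `calculate()`.
3. `calculate()` evaluates `len(42)`, which raises TypeError; it propagates through validate (uncaught).
4. `return 40` in validate is not reached; the assignment to output does not complete.
5. `except TypeError` matches → output = 145.
Result: 145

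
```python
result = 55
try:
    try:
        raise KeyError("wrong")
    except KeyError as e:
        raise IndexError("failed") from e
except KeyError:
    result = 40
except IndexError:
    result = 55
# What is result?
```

Step-by-step execution trace:
1. Inner try raises KeyError; inner `except KeyError as e` catches it.
2. `raise IndexError(...) from e` raises IndexError (KeyError is attached as __cause__, but only IndexError is active).
3. Outer `except KeyError` does not match IndexError; skipped.
4. Outer `except IndexError` matches → result = 55.
Result: 55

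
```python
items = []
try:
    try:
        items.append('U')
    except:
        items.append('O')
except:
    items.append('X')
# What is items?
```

Step-by-step execution trace:
1. Inner try: `items.append('U')` → items = ['U']. No exception raised.
2. Inner `except` is skipped.
3. Inner try completes normally; outer `except` is skipped.
Result: ['U']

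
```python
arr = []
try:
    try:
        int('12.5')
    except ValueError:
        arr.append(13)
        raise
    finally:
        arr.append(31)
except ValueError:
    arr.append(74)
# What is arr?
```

Step-by-step execution trace:
1. Inner try: `int('12.5')` raises ValueError.
2. Inner `except ValueError` matches → `arr.append(13)` → arr = [13].
3. bare `raise` re-raises ValueError.
4. Inner `finally` runs during unwinding: `arr.append(31)` → arr = [13, 31].
5. Outer `except ValueError` matches → `arr.append(74)` → arr = [13, 31, 74].
Result: [13, 31, 74]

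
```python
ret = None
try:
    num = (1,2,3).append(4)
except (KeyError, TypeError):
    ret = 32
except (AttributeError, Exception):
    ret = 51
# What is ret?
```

Step-by-step execution trace:
1. `num = (1,2,3).append(4)` raises AttributeError.
2. `except (KeyError, TypeError)` does not match AttributeError; skipped.
3. `except (AttributeError, Exception)` matches (AttributeError is in the tuple) → ret = 51.
Result: 51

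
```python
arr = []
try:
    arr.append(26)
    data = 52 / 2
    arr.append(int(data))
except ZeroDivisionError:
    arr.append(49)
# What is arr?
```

Step-by-step execution trace:
1. try: `arr.append(26)` → arr = [26].
2. `data = 52 / 2` → data = 26.0. No exception raised.
3. `arr.append(int(data))` → arr = [26, 26].
4. `except ZeroDivisionError` is skipped (no exception was raised).
Result: [26, 26]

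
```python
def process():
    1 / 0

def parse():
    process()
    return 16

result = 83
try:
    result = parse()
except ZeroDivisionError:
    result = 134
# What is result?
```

Step-by-step execution trace:
1. result starts at 83.
2. try: `parse()` calls `process()`.
3. `process()` evaluates `1 / 0`, which raises ZeroDivisionError; it propagates through parse (uncaught).
4. `return 16` in parse is not reached; the assignment to result does not complete.
5. `except ZeroDivisionError` matches → result = 134.
Result: 134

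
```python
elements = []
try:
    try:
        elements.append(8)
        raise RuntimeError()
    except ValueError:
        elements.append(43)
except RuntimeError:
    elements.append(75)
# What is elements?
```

Step-by-step execution trace:
1. Inner try: `elements.append(8)` → elements = [8].
2. `raise RuntimeError()` raises RuntimeError.
3. Inner `except ValueError` does not match RuntimeError; exception propagates to outer try.
4. Outer `except RuntimeError` matches → `elements.append(75)` → elements = [8, 75].
Result: [8, 75]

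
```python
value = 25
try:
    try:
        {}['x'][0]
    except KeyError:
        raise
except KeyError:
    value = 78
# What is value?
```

Step-by-step execution trace:
1. Inner try: `{}['x'][0]` raises KeyError.
2. Inner `except KeyError` matches; bare `raise` re-raises the same KeyError.
3. Outer `except KeyError` matches → value = 78.
Result: 78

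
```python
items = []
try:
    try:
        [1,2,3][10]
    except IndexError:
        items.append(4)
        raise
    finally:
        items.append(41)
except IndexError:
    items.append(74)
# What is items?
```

Step-by-step execution trace:
1. Inner try: `[1,2,3][10]` raises IndexError.
2. Inner `except IndexError` matches → `items.append(4)` → items = [4].
3. bare `raise` re-raises IndexError.
4. Inner `finally` runs during unwinding: `items.append(41)` → items = [4, 41].
5. Outer `except IndexError` matches → `items.append(74)` → items = [4, 41, 74].
Result: [4, 41, 74]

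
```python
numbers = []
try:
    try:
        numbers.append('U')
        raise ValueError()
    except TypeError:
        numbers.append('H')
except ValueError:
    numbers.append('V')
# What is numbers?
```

Step-by-step execution trace:
1. Inner try: `numbers.append('U')` → numbers = ['U'].
2. `raise ValueError()` raises ValueError.
3. Inner `except TypeError` does not match ValueError; exception propagates to outer try.
4. Outer `except ValueError` matches → `numbers.append('V')` → numbers = ['U', 'V'].
Result: ['U', 'V']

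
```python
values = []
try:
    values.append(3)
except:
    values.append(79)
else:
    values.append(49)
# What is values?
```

Step-by-step execution trace:
1. try: `values.append(3)` → values = [3]. No exception raised.
2. `except` is skipped.
3. `else` runs (try completed without exception): `values.append(49)` → values = [3, 49].
Result: [3, 49]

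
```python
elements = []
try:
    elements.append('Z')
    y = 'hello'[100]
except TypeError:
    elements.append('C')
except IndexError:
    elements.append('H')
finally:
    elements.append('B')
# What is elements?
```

Step-by-step execution trace:
1. try: `elements.append('Z')` → elements = ['Z'].
2. `y = 'hello'[100]` raises IndexError.
3. `except TypeError` does not match IndexError; skipped.
4. `except IndexError` matches → `elements.append('H')` → elements = ['Z', 'H'].
5. finally always runs: `elements.append('B')` → elements = ['Z', 'H', 'B'].
Result: ['Z', 'H', 'B']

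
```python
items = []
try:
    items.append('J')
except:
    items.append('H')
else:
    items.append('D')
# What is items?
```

Step-by-step execution trace:
1. try: `items.append('J')` → items = ['J']. No exception raised.
2. `except` is skipped.
3. `else` runs (try completed without exception): `items.append('D')` → items = ['J', 'D'].
Result: ['J', 'D']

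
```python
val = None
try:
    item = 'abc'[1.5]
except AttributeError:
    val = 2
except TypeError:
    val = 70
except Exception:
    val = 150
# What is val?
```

Step-by-step execution trace:
1. `item = 'abc'[1.5]` raises TypeError.
2. `except AttributeError` does not match TypeError; skipped.
3. `except TypeError` matches → val = 70.
4. Remaining except clauses are skipped.
Result: 70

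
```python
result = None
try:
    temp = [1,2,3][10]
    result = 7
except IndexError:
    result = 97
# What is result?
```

Step-by-step execution trace:
1. `temp = [1,2,3][10]` raises IndexError.
2. `result = 7` is not reached.
3. `except IndexError` matches → result = 97.
Result: 97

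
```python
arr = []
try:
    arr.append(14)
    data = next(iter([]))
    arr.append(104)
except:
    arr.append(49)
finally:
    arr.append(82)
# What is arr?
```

Step-by-step execution trace:
1. try: `arr.append(14)` → arr = [14].
2. `data = next(iter([]))` raises StopIteration; `arr.append(104)` is not reached.
3. bare `except` matches → `arr.append(49)` → arr = [14, 49].
4. finally always runs: `arr.append(82)` → arr = [14, 49, 82].
Result: [14, 49, 82]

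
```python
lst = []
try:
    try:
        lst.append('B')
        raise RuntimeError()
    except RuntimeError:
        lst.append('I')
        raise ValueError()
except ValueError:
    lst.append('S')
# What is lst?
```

Step-by-step execution trace:
1. Inner try: `lst.append('B')` → lst = ['B'].
2. `raise RuntimeError()` raises RuntimeError.
3. Inner `except RuntimeError` matches → `lst.append('I')` → lst = ['B', 'I'].
4. `raise ValueError()` raises ValueError; propagates to outer try.
5. Outer `except ValueError` matches → `lst.append('S')` → lst = ['B', 'I', 'S'].
Result: ['B', 'I', 'S']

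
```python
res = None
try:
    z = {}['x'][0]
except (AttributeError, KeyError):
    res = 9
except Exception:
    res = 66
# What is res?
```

Step-by-step execution trace:
1. `z = {}['x'][0]` raises KeyError.
2. `except (AttributeError, KeyError)` matches (KeyError is in the tuple) → res = 9.
3. `except Exception` is not reached.
Result: 9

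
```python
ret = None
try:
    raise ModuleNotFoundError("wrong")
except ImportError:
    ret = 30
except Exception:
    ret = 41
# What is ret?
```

Step-by-step execution trace:
1. `raise ModuleNotFoundError(...)` raises ModuleNotFoundError.
2. `except ImportError` matches (ModuleNotFoundError is a subclass of ImportError) → ret = 30.
3. `except Exception` is not reached.
Result: 30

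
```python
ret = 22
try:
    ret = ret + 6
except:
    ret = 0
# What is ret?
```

Step-by-step execution trace:
1. ret starts at 22.
2. try: `ret = ret + 6` → ret = 28. No exception raised.
3. `except` is skipped.
Result: 28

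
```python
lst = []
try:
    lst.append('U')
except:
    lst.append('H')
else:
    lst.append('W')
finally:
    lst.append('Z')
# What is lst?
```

Step-by-step execution trace:
1. try: `lst.append('U')` → lst = ['U']. No exception raised.
2. `except` is skipped.
3. `else` runs: `lst.append('W')` → lst = ['U', 'W'].
4. `finally` always runs: `lst.append('Z')` → lst = ['U', 'W', 'Z'].
Result: ['U', 'W', 'Z']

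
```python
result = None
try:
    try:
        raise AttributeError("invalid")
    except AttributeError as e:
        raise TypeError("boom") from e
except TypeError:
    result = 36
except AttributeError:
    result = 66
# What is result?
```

Step-by-step execution trace:
1. Inner try raises AttributeError; inner `except AttributeError as e` catches it.
2. `raise TypeError(...) from e` raises TypeError (AttributeError is attached as __cause__, but only TypeError is active).
3. Outer `except TypeError` matches → result = 36.
4. `except AttributeError` is not reached.
Result: 36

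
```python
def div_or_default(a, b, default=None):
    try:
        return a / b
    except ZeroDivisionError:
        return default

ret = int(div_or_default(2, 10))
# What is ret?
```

Step-by-step execution trace:
1. `div_or_default(2, 10)` enters try: `return 2 / 10` → returns 0.2. No exception raised.
2. `except ZeroDivisionError` is skipped.
3. `int(0.2)` → 0 → ret = 0.
Result: 0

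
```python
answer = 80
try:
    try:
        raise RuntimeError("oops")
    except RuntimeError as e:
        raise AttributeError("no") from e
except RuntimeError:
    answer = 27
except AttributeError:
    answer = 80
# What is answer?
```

Step-by-step execution trace:
1. Inner try raises RuntimeError; inner `except RuntimeError as e` catches it.
2. `raise AttributeError(...) from e` raises AttributeError (RuntimeError is attached as __cause__, but only AttributeError is active).
3. Outer `except RuntimeError` does not match AttributeError; skipped.
4. Outer `except AttributeError` matches → answer = 80.
Result: 80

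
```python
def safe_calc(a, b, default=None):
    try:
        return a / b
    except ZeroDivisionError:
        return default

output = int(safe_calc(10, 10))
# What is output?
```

Step-by-step execution trace:
1. `safe_calc(10, 10)` enters try: `return 10 / 10` → returns 1.0. No exception raised.
2. `except ZeroDivisionError` is skipped.
3. `int(1.0)` → 1 → output = 1.
Result: 1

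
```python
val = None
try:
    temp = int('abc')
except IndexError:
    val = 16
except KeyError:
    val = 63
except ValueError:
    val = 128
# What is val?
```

Step-by-step execution trace:
1. `temp = int('abc')` raises ValueError.
2. `except IndexError` does not match ValueError; skipped.
3. `except KeyError` does not match ValueError; skipped.
4. `except ValueError` matches → val = 128.
Result: 128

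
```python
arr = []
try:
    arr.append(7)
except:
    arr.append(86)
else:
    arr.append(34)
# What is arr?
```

Step-by-step execution trace:
1. try: `arr.append(7)` → arr = [7]. No exception raised.
2. `except` is skipped.
3. `else` runs (try completed without exception): `arr.append(34)` → arr = [7, 34].
Result: [7, 34]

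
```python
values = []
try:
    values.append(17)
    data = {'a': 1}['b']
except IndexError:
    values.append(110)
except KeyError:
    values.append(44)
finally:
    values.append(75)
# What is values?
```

Step-by-step execution trace:
1. try: `values.append(17)` → values = [17].
2. `data = {'a': 1}['b']` raises KeyError.
3. `except IndexError` does not match KeyError; skipped.
4. `except KeyError` matches → `values.append(44)` → values = [17, 44].
5. finally always runs: `values.append(75)` → values = [17, 44, 75].
Result: [17, 44, 75]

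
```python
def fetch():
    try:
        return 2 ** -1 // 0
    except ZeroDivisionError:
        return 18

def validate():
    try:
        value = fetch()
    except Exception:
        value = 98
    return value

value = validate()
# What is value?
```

Step-by-step execution trace:
1. `validate()` calls `fetch()`.
2. In fetch: `2 ** -1 // 0` raises ZeroDivisionError; `except ZeroDivisionError` catches it → returns 18.
3. In validate: `value = fetch()` → value = 18. No exception reaches validate.
4. `except Exception` is skipped; validate returns 18.
5. value = 18.
Result: 18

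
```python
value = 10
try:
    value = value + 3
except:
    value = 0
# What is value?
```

Step-by-step execution trace:
1. value starts at 10.
2. try: `value = value + 3` → value = 13. No exception raised.
3. `except` is skipped.
Result: 13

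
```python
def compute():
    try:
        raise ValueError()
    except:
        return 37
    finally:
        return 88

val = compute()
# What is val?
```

Step-by-step execution trace:
1. `compute()` enters try: `raise ValueError()` raises ValueError.
2. bare `except` matches → `return 37` sets pending return value 37.
3. Before returning, `finally: return 88` runs and overrides the pending return.
4. compute() returns 88 → val = 88.
Result: 88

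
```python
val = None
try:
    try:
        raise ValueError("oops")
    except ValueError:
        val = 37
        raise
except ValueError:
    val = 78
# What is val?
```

Step-by-step execution trace:
1. Inner try: `raise ValueError("oops")` raises ValueError.
2. Inner `except ValueError` matches → val = 37.
3. bare `raise` re-raises the same ValueError.
4. Outer `except ValueError` matches → val = 78.
Result: 78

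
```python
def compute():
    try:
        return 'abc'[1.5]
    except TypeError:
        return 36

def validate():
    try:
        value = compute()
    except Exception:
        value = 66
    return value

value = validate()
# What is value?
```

Step-by-step execution trace:
1. `validate()` calls `compute()`.
2. In compute: `'abc'[1.5]` raises TypeError; `except TypeError` catches it → returns 36.
3. In validate: `value = compute()` → value = 36. No exception reaches validate.
4. `except Exception` is skipped; validate returns 36.
5. value = 36.
Result: 36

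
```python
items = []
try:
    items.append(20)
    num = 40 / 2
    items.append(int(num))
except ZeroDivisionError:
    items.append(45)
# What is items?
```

Step-by-step execution trace:
1. try: `items.append(20)` → items = [20].
2. `num = 40 / 2` → num = 20.0. No exception raised.
3. `items.append(int(num))` → items = [20, 20].
4. `except ZeroDivisionError` is skipped (no exception was raised).
Result: [20, 20]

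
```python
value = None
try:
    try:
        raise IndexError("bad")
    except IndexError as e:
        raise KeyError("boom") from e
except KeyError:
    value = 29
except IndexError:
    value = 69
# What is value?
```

Step-by-step execution trace:
1. Inner try raises IndexError; inner `except IndexError as e` catches it.
2. `raise KeyError(...) from e` raises KeyError (IndexError is attached as __cause__, but only KeyError is active).
3. Outer `except KeyError` matches → value = 29.
4. `except IndexError` is not reached.
Result: 29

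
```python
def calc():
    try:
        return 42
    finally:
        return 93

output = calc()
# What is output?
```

Step-by-step execution trace:
1. `calc()` enters try: `return 42` sets pending return value 42.
2. Before returning, `finally: return 93` runs and overrides the pending return.
3. calc() returns 93 → output = 93.
Result: 93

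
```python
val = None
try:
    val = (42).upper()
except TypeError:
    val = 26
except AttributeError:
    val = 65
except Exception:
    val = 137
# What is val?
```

Step-by-step execution trace:
1. `val = (42).upper()` raises AttributeError.
2. `except TypeError` does not match AttributeError; skipped.
3. `except AttributeError` matches → val = 65.
4. Remaining except clauses are skipped.
Result: 65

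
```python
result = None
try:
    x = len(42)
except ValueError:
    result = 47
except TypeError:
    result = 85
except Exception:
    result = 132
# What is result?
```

Step-by-step execution trace:
1. `x = len(42)` raises TypeError.
2. `except ValueError` does not match TypeError; skipped.
3. `except TypeError` matches → result = 85.
4. Remaining except clauses are skipped.
Result: 85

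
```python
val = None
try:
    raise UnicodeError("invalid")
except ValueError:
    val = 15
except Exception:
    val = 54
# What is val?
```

Step-by-step execution trace:
1. `raise UnicodeError(...)` raises UnicodeError.
2. `except ValueError` matches (UnicodeError is a subclass of ValueError) → val = 15.
3. `except Exception` is not reached.
Result: 15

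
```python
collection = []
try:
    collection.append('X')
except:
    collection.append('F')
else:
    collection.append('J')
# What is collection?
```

Step-by-step execution trace:
1. try: `collection.append('X')` → collection = ['X']. No exception raised.
2. `except` is skipped.
3. `else` runs (try completed without exception): `collection.append('J')` → collection = ['X', 'J'].
Result: ['X', 'J']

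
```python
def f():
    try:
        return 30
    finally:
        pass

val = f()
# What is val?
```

Step-by-step execution trace:
1. `f()` enters try: `return 30` sets pending return value 30.
2. Before returning, `finally: pass` runs (no effect).
3. f() returns 30 → val = 30.
Result: 30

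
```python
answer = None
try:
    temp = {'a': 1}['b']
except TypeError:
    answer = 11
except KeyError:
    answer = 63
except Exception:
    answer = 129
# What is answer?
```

Step-by-step execution trace:
1. `temp = {'a': 1}['b']` raises KeyError.
2. `except TypeError` does not match KeyError; skipped.
3. `except KeyError` matches → answer = 63.
4. Remaining except clauses are skipped.
Result: 63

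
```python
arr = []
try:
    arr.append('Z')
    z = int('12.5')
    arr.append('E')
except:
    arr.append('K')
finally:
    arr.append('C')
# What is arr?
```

Step-by-step execution trace:
1. try: `arr.append('Z')` → arr = ['Z'].
2. `z = int('12.5')` raises ValueError; `arr.append('E')` is not reached.
3. bare `except` matches → `arr.append('K')` → arr = ['Z', 'K'].
4. finally always runs: `arr.append('C')` → arr = ['Z', 'K', 'C'].
Result: ['Z', 'K', 'C']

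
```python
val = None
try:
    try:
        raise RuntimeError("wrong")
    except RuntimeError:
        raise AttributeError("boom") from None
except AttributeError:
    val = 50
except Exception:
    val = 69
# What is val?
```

Step-by-step execution trace:
1. Inner try raises RuntimeError; inner `except RuntimeError` catches it.
2. `raise AttributeError(...) from None` raises AttributeError (from None suppresses __context__, but the active exception is still AttributeError).
3. Outer `except AttributeError` matches → val = 50.
4. `except Exception` is not reached.
Result: 50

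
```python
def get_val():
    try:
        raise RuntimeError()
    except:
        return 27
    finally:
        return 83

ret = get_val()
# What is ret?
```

Step-by-step execution trace:
1. `get_val()` enters try: `raise RuntimeError()` raises RuntimeError.
2. bare `except` matches → `return 27` sets pending return value 27.
3. Before returning, `finally: return 83` runs and overrides the pending return.
4. get_val() returns 83 → ret = 83.
Result: 83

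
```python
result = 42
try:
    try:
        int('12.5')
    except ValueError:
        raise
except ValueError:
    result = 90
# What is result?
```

Step-by-step execution trace:
1. Inner try: `int('12.5')` raises ValueError.
2. Inner `except ValueError` matches; bare `raise` re-raises the same ValueError.
3. Outer `except ValueError` matches → result = 90.
Result: 90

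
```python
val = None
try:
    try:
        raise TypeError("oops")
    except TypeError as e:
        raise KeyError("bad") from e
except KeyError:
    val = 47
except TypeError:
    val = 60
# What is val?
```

Step-by-step execution trace:
1. Inner try raises TypeError; inner `except TypeError as e` catches it.
2. `raise KeyError(...) from e` raises KeyError (TypeError is attached as __cause__, but only KeyError is active).
3. Outer `except KeyError` matches → val = 47.
4. `except TypeError` is not reached.
Result: 47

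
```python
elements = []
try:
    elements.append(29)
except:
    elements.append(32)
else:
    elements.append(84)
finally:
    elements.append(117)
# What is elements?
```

Step-by-step execution trace:
1. try: `elements.append(29)` → elements = [29]. No exception raised.
2. `except` is skipped.
3. `else` runs: `elements.append(84)` → elements = [29, 84].
4. `finally` always runs: `elements.append(117)` → elements = [29, 84, 117].
Result: [29, 84, 117]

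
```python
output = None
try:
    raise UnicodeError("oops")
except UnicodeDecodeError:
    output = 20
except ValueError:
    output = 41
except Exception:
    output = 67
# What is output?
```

Step-by-step execution trace:
1. `raise UnicodeError(...)` raises UnicodeError.
2. `except UnicodeDecodeError` does not match (UnicodeError is not a subclass of UnicodeDecodeError); skipped.
3. `except ValueError` matches (UnicodeError is a subclass of ValueError) → output = 41.
4. `except Exception` is not reached.
Result: 41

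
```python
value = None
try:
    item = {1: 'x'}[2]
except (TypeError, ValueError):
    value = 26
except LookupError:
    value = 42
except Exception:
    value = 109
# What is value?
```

Step-by-step execution trace:
1. `item = {1: 'x'}[2]` raises KeyError.
2. `except (TypeError, ValueError)` does not match KeyError; skipped.
3. `except LookupError` matches (KeyError is a subclass of LookupError) → value = 42.
4. `except Exception` is not reached.
Result: 42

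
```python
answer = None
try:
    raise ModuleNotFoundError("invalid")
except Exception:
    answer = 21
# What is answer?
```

Step-by-step execution trace:
1. `raise ModuleNotFoundError(...)` raises ModuleNotFoundError.
2. `except Exception` matches (ModuleNotFoundError is a subclass of Exception) → answer = 21.
Result: 21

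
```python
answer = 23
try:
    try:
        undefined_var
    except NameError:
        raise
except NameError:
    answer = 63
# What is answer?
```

Step-by-step execution trace:
1. Inner try: `undefined_var` raises NameError.
2. Inner `except NameError` matches; bare `raise` re-raises the same NameError.
3. Outer `except NameError` matches → answer = 63.
Result: 63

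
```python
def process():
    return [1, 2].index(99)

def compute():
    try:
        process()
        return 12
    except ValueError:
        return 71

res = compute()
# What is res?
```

Step-by-step execution trace:
1. `compute()` calls `process()`.
2. `process()` evaluates `[1, 2].index(99)`, which raises ValueError; it propagates to the caller.
3. `return 12` is not reached.
4. `except ValueError` in compute matches → returns 71.
5. res = 71.
Result: 71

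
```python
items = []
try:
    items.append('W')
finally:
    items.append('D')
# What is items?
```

Step-by-step execution trace:
1. try: `items.append('W')` → items = ['W'].
2. The try body completes without raising.
3. finally always runs: `items.append('D')` → items = ['W', 'D'].
Result: ['W', 'D']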